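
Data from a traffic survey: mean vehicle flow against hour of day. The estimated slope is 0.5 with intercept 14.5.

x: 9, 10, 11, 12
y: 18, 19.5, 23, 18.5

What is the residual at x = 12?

e = -2

ŷ = 14.5 + 0.5·12 = 20.5
e = 18.5 − 20.5 = -2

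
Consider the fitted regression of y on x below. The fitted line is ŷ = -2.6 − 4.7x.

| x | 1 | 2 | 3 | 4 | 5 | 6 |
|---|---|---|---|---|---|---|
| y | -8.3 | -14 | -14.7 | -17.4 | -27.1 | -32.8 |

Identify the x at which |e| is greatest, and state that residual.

x = 4, e = 4

x=1: ŷ = -2.6 − 4.7·1 = -7.3; e = -8.3 − (-7.3) = -1
x=2: ŷ = -2.6 − 4.7·2 = -12; e = -14 − (-12) = -2
x=3: ŷ = -2.6 − 4.7·3 = -16.7; e = -14.7 − (-16.7) = 2
x=4: ŷ = -2.6 − 4.7·4 = -21.4; e = -17.4 − (-21.4) = 4
x=5: ŷ = -2.6 − 4.7·5 = -26.1; e = -27.1 − (-26.1) = -1
x=6: ŷ = -2.6 − 4.7·6 = -30.8; e = -32.8 − (-30.8) = -2
Largest |e| is 4 at x = 4, residual 4.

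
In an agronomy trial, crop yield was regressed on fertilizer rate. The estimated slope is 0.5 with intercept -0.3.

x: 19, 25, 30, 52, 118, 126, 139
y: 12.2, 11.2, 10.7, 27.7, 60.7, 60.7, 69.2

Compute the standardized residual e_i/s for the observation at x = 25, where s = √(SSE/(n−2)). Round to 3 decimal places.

-0.363

x=19: ŷ = -0.3 + 0.5·19 = 9.2; e = 12.2 − 9.2 = 3
x=25: ŷ = -0.3 + 0.5·25 = 12.2; e = 11.2 − 12.2 = -1
x=30: ŷ = -0.3 + 0.5·30 = 14.7; e = 10.7 − 14.7 = -4
x=52: ŷ = -0.3 + 0.5·52 = 25.7; e = 27.7 − 25.7 = 2
x=118: ŷ = -0.3 + 0.5·118 = 58.7; e = 60.7 − 58.7 = 2
x=126: ŷ = -0.3 + 0.5·126 = 62.7; e = 60.7 − 62.7 = -2
x=139: ŷ = -0.3 + 0.5·139 = 69.2; e = 69.2 − 69.2 = 0
SSE = 9 + 1 + 16 + 4 + 4 + 4 + 0 = 38
s = √(38/5) = 2.75681
e/s = -1 / 2.75681 = -0.363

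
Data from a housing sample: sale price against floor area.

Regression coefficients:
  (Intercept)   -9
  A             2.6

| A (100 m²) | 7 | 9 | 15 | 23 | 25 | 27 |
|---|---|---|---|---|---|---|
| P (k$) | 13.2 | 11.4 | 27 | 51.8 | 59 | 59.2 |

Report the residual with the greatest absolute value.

e = 4

A=7: ŷ = -9 + 2.6·7 = 9.2; e = 13.2 − 9.2 = 4
A=9: ŷ = -9 + 2.6·9 = 14.4; e = 11.4 − 14.4 = -3
A=15: ŷ = -9 + 2.6·15 = 30; e = 27 − 30 = -3
A=23: ŷ = -9 + 2.6·23 = 50.8; e = 51.8 − 50.8 = 1
A=25: ŷ = -9 + 2.6·25 = 56; e = 59 − 56 = 3
A=27: ŷ = -9 + 2.6·27 = 61.2; e = 59.2 − 61.2 = -2
Largest |e| is 4 at A = 7, residual 4.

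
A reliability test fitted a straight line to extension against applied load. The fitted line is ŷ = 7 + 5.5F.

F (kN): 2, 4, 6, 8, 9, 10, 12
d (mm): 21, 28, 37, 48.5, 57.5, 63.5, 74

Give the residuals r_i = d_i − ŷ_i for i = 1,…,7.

3, -1, -3, -2.5, 1, 1.5, 1

F=2: ŷ = 7 + 5.5·2 = 18; r = 21 − 18 = 3
F=4: ŷ = 7 + 5.5·4 = 29; r = 28 − 29 = -1
F=6: ŷ = 7 + 5.5·6 = 40; r = 37 − 40 = -3
F=8: ŷ = 7 + 5.5·8 = 51; r = 48.5 − 51 = -2.5
F=9: ŷ = 7 + 5.5·9 = 56.5; r = 57.5 − 56.5 = 1
F=10: ŷ = 7 + 5.5·10 = 62; r = 63.5 − 62 = 1.5
F=12: ŷ = 7 + 5.5·12 = 73; r = 74 − 73 = 1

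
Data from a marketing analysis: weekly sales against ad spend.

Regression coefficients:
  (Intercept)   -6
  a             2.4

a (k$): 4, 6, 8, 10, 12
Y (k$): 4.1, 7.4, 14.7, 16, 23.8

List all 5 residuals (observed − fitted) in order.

0.5, -1, 1.5, -2, 1

a=4: ŷ = -6 + 2.4·4 = 3.6; e = 4.1 − 3.6 = 0.5
a=6: ŷ = -6 + 2.4·6 = 8.4; e = 7.4 − 8.4 = -1
a=8: ŷ = -6 + 2.4·8 = 13.2; e = 14.7 − 13.2 = 1.5
a=10: ŷ = -6 + 2.4·10 = 18; e = 16 − 18 = -2
a=12: ŷ = -6 + 2.4·12 = 22.8; e = 23.8 − 22.8 = 1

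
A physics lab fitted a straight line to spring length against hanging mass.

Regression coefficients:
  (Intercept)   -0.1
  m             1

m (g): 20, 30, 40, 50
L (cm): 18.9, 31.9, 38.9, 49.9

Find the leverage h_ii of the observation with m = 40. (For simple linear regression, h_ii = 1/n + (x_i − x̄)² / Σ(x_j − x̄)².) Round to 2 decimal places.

m̄ = (20 + 30 + 40 + 50)/4 = 35
Σ(m − m̄)² = 225 + 25 + 25 + 225 = 500
h = 1/4 + (5)²/500 = 0.25 + 0.05 = 0.30

h = 0.30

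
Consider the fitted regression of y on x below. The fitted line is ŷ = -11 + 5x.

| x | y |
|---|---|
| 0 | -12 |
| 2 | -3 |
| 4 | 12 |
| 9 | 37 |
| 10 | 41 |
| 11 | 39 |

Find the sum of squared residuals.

SSE = 52

x=0: ŷ = -11 + 5·0 = -11; r = -12 − (-11) = -1
x=2: ŷ = -11 + 5·2 = -1; r = -3 − (-1) = -2
x=4: ŷ = -11 + 5·4 = 9; r = 12 − 9 = 3
x=9: ŷ = -11 + 5·9 = 34; r = 37 − 34 = 3
x=10: ŷ = -11 + 5·10 = 39; r = 41 − 39 = 2
x=11: ŷ = -11 + 5·11 = 44; r = 39 − 44 = -5
SSE = 1 + 4 + 9 + 9 + 4 + 25 = 52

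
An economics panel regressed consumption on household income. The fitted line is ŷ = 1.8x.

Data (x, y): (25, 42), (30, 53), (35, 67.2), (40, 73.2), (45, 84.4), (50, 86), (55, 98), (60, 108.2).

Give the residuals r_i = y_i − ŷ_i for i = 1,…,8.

-3, -1, 4.2, 1.2, 3.4, -4, -1, 0.2

x=25: ŷ = 1.8·25 = 45; r = 42 − 45 = -3
x=30: ŷ = 1.8·30 = 54; r = 53 − 54 = -1
x=35: ŷ = 1.8·35 = 63; r = 67.2 − 63 = 4.2
x=40: ŷ = 1.8·40 = 72; r = 73.2 − 72 = 1.2
x=45: ŷ = 1.8·45 = 81; r = 84.4 − 81 = 3.4
x=50: ŷ = 1.8·50 = 90; r = 86 − 90 = -4
x=55: ŷ = 1.8·55 = 99; r = 98 − 99 = -1
x=60: ŷ = 1.8·60 = 108; r = 108.2 − 108 = 0.2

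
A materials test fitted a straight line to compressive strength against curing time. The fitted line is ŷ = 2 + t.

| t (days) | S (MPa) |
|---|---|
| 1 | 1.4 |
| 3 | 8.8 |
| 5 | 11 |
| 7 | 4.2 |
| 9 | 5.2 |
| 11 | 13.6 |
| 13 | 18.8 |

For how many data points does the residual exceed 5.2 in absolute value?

1

t=1: ŷ = 2 + 1 = 3; r = 1.4 − 3 = -1.6
t=3: ŷ = 2 + 3 = 5; r = 8.8 − 5 = 3.8
t=5: ŷ = 2 + 5 = 7; r = 11 − 7 = 4
t=7: ŷ = 2 + 7 = 9; r = 4.2 − 9 = -4.8
t=9: ŷ = 2 + 9 = 11; r = 5.2 − 11 = -5.8
t=11: ŷ = 2 + 11 = 13; r = 13.6 − 13 = 0.6
t=13: ŷ = 2 + 13 = 15; r = 18.8 − 15 = 3.8
|r| > 5.2: t=9 (|r|=5.8) → 1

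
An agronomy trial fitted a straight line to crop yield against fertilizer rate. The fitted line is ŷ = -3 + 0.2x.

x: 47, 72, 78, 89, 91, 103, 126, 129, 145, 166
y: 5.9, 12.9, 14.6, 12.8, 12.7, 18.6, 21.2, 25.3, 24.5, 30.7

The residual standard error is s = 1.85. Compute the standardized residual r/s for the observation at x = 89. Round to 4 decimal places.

ŷ = -3 + 0.2·89 = 14.8
r = 12.8 − 14.8 = -2
r/s = -2 / 1.85 = -1.0811

-1.0811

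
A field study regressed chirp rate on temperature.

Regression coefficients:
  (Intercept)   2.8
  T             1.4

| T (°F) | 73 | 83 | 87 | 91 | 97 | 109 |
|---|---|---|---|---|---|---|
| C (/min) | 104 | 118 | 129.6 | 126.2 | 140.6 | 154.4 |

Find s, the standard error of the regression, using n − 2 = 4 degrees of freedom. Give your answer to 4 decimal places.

s = 3.4641

T=73: ŷ = 2.8 + 1.4·73 = 105; r = 104 − 105 = -1
T=83: ŷ = 2.8 + 1.4·83 = 119; r = 118 − 119 = -1
T=87: ŷ = 2.8 + 1.4·87 = 124.6; r = 129.6 − 124.6 = 5
T=91: ŷ = 2.8 + 1.4·91 = 130.2; r = 126.2 − 130.2 = -4
T=97: ŷ = 2.8 + 1.4·97 = 138.6; r = 140.6 − 138.6 = 2
T=109: ŷ = 2.8 + 1.4·109 = 155.4; r = 154.4 − 155.4 = -1
SSE = 1 + 1 + 25 + 16 + 4 + 1 = 48
s = √(48/4) = √12 ≈ 3.4641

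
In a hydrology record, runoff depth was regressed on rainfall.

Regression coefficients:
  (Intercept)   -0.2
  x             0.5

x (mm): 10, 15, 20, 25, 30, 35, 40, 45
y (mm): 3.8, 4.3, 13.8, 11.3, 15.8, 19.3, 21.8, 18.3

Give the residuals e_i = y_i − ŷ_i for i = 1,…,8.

x=10: ŷ = -0.2 + 0.5·10 = 4.8; e = 3.8 − 4.8 = -1
x=15: ŷ = -0.2 + 0.5·15 = 7.3; e = 4.3 − 7.3 = -3
x=20: ŷ = -0.2 + 0.5·20 = 9.8; e = 13.8 − 9.8 = 4
x=25: ŷ = -0.2 + 0.5·25 = 12.3; e = 11.3 − 12.3 = -1
x=30: ŷ = -0.2 + 0.5·30 = 14.8; e = 15.8 − 14.8 = 1
x=35: ŷ = -0.2 + 0.5·35 = 17.3; e = 19.3 − 17.3 = 2
x=40: ŷ = -0.2 + 0.5·40 = 19.8; e = 21.8 − 19.8 = 2
x=45: ŷ = -0.2 + 0.5·45 = 22.3; e = 18.3 − 22.3 = -4

-1, -3, 4, -1, 1, 2, 2, -4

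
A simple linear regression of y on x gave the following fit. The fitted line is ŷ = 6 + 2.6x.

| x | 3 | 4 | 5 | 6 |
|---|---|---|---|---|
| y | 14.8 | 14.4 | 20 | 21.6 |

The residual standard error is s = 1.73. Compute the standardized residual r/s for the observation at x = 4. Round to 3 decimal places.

ŷ = 6 + 2.6·4 = 16.4
r = 14.4 − 16.4 = -2
r/s = -2 / 1.73 = -1.156

-1.156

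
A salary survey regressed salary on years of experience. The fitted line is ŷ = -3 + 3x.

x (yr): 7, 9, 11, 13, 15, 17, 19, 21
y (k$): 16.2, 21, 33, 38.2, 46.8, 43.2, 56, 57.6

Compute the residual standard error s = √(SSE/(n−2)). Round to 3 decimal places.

s = 3.695

x=7: ŷ = -3 + 3·7 = 18; e = 16.2 − 18 = -1.8
x=9: ŷ = -3 + 3·9 = 24; e = 21 − 24 = -3
x=11: ŷ = -3 + 3·11 = 30; e = 33 − 30 = 3
x=13: ŷ = -3 + 3·13 = 36; e = 38.2 − 36 = 2.2
x=15: ŷ = -3 + 3·15 = 42; e = 46.8 − 42 = 4.8
x=17: ŷ = -3 + 3·17 = 48; e = 43.2 − 48 = -4.8
x=19: ŷ = -3 + 3·19 = 54; e = 56 − 54 = 2
x=21: ŷ = -3 + 3·21 = 60; e = 57.6 − 60 = -2.4
SSE = 3.24 + 9 + 9 + 4.84 + 23.04 + 23.04 + 4 + 5.76 = 81.92
s = √(81.92/6) = √13.6533 ≈ 3.695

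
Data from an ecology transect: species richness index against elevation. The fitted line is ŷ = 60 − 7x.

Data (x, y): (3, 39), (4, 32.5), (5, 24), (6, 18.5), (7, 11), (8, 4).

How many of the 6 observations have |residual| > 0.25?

3

x=3: ŷ = 60 − 7·3 = 39; r = 39 − 39 = 0
x=4: ŷ = 60 − 7·4 = 32; r = 32.5 − 32 = 0.5
x=5: ŷ = 60 − 7·5 = 25; r = 24 − 25 = -1
x=6: ŷ = 60 − 7·6 = 18; r = 18.5 − 18 = 0.5
x=7: ŷ = 60 − 7·7 = 11; r = 11 − 11 = 0
x=8: ŷ = 60 − 7·8 = 4; r = 4 − 4 = 0
|r| > 0.25: x=4 (|r|=0.5), x=5 (|r|=1), x=6 (|r|=0.5) → 3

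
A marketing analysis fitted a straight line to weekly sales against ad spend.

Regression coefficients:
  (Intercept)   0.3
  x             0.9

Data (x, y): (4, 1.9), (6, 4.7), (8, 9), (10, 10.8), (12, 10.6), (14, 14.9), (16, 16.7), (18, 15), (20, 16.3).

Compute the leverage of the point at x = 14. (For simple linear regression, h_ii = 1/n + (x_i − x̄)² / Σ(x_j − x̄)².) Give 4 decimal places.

x̄ = (4 + 6 + 8 + 10 + 12 + 14 + 16 + 18 + 20)/9 = 12
Σ(x − x̄)² = 64 + 36 + 16 + 4 + 0 + 4 + 16 + 36 + 64 = 240
h = 1/9 + (2)²/240 = 0.111111 + 0.0166667 = 0.1278

h = 0.1278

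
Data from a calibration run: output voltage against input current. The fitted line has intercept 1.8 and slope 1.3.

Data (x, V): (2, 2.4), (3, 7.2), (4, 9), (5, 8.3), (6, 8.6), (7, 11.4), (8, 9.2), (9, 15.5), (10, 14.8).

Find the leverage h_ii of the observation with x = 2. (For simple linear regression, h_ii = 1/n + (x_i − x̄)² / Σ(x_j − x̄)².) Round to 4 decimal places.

h = 0.3778

x̄ = (2 + 3 + 4 + 5 + 6 + 7 + 8 + 9 + 10)/9 = 6
Σ(x − x̄)² = 16 + 9 + 4 + 1 + 0 + 1 + 4 + 9 + 16 = 60
h = 1/9 + (-4)²/60 = 0.111111 + 0.266667 = 0.3778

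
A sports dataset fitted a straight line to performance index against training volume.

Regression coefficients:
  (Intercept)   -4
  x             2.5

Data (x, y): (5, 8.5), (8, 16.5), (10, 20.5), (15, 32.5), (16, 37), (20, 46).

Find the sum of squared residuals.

x=5: ŷ = -4 + 2.5·5 = 8.5; e = 8.5 − 8.5 = 0
x=8: ŷ = -4 + 2.5·8 = 16; e = 16.5 − 16 = 0.5
x=10: ŷ = -4 + 2.5·10 = 21; e = 20.5 − 21 = -0.5
x=15: ŷ = -4 + 2.5·15 = 33.5; e = 32.5 − 33.5 = -1
x=16: ŷ = -4 + 2.5·16 = 36; e = 37 − 36 = 1
x=20: ŷ = -4 + 2.5·20 = 46; e = 46 − 46 = 0
SSE = 0 + 0.25 + 0.25 + 1 + 1 + 0 = 2.5

SSE = 2.5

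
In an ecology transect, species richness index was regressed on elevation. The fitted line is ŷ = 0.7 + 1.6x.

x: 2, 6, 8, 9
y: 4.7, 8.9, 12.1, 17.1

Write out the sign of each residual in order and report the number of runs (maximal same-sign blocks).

x=2: ŷ = 0.7 + 1.6·2 = 3.9; r = 4.7 − 3.9 = 0.8
x=6: ŷ = 0.7 + 1.6·6 = 10.3; r = 8.9 − 10.3 = -1.4
x=8: ŷ = 0.7 + 1.6·8 = 13.5; r = 12.1 − 13.5 = -1.4
x=9: ŷ = 0.7 + 1.6·9 = 15.1; r = 17.1 − 15.1 = 2
Signs: + − − +
Runs: +×1, −×2, +×1 → 3

3 runs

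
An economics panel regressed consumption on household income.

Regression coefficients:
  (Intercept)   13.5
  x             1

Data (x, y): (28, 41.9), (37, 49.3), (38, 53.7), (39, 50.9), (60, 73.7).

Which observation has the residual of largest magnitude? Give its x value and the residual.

x = 38, e = 2.2

x=28: ŷ = 13.5 + 28 = 41.5; e = 41.9 − 41.5 = 0.4
x=37: ŷ = 13.5 + 37 = 50.5; e = 49.3 − 50.5 = -1.2
x=38: ŷ = 13.5 + 38 = 51.5; e = 53.7 − 51.5 = 2.2
x=39: ŷ = 13.5 + 39 = 52.5; e = 50.9 − 52.5 = -1.6
x=60: ŷ = 13.5 + 60 = 73.5; e = 73.7 − 73.5 = 0.2
Largest |e| is 2.2 at x = 38, residual 2.2.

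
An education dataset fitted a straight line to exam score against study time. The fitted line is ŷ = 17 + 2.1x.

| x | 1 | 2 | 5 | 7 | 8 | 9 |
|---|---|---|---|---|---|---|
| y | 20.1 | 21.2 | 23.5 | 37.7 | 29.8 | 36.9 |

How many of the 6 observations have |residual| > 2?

3

x=1: ŷ = 17 + 2.1·1 = 19.1; e = 20.1 − 19.1 = 1
x=2: ŷ = 17 + 2.1·2 = 21.2; e = 21.2 − 21.2 = 0
x=5: ŷ = 17 + 2.1·5 = 27.5; e = 23.5 − 27.5 = -4
x=7: ŷ = 17 + 2.1·7 = 31.7; e = 37.7 − 31.7 = 6
x=8: ŷ = 17 + 2.1·8 = 33.8; e = 29.8 − 33.8 = -4
x=9: ŷ = 17 + 2.1·9 = 35.9; e = 36.9 − 35.9 = 1
|e| > 2: x=5 (|e|=4), x=7 (|e|=6), x=8 (|e|=4) → 3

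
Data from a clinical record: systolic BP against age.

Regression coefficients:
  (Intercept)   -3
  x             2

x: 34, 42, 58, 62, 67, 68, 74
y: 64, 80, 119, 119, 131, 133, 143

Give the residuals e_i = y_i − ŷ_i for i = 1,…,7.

x=34: ŷ = -3 + 2·34 = 65; e = 64 − 65 = -1
x=42: ŷ = -3 + 2·42 = 81; e = 80 − 81 = -1
x=58: ŷ = -3 + 2·58 = 113; e = 119 − 113 = 6
x=62: ŷ = -3 + 2·62 = 121; e = 119 − 121 = -2
x=67: ŷ = -3 + 2·67 = 131; e = 131 − 131 = 0
x=68: ŷ = -3 + 2·68 = 133; e = 133 − 133 = 0
x=74: ŷ = -3 + 2·74 = 145; e = 143 − 145 = -2

-1, -1, 6, -2, 0, 0, -2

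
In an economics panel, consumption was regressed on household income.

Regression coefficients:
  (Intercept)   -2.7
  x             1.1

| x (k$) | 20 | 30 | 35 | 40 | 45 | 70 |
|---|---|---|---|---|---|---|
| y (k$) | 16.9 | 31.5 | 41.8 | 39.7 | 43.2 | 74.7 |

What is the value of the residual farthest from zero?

r = 6

x=20: ŷ = -2.7 + 1.1·20 = 19.3; r = 16.9 − 19.3 = -2.4
x=30: ŷ = -2.7 + 1.1·30 = 30.3; r = 31.5 − 30.3 = 1.2
x=35: ŷ = -2.7 + 1.1·35 = 35.8; r = 41.8 − 35.8 = 6
x=40: ŷ = -2.7 + 1.1·40 = 41.3; r = 39.7 − 41.3 = -1.6
x=45: ŷ = -2.7 + 1.1·45 = 46.8; r = 43.2 − 46.8 = -3.6
x=70: ŷ = -2.7 + 1.1·70 = 74.3; r = 74.7 − 74.3 = 0.4
Largest |r| is 6 at x = 35, residual 6.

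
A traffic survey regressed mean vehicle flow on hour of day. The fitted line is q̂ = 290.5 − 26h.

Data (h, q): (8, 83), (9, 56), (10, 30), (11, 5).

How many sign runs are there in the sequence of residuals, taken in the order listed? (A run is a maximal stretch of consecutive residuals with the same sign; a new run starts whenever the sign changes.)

3 runs

h=8: q̂ = 290.5 − 26·8 = 82.5; r = 83 − 82.5 = 0.5
h=9: q̂ = 290.5 − 26·9 = 56.5; r = 56 − 56.5 = -0.5
h=10: q̂ = 290.5 − 26·10 = 30.5; r = 30 − 30.5 = -0.5
h=11: q̂ = 290.5 − 26·11 = 4.5; r = 5 − 4.5 = 0.5
Signs: + − − +
Runs: +×1, −×2, +×1 → 3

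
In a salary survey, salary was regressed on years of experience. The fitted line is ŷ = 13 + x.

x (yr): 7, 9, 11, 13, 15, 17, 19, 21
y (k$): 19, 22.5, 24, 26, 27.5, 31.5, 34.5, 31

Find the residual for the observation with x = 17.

r = 1.5

ŷ = 13 + 17 = 30
r = 31.5 − 30 = 1.5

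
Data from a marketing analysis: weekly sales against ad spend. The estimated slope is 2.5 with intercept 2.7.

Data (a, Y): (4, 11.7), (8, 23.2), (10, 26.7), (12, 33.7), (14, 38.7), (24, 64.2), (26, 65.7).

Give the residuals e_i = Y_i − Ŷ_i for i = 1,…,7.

a=4: Ŷ = 2.7 + 2.5·4 = 12.7; e = 11.7 − 12.7 = -1
a=8: Ŷ = 2.7 + 2.5·8 = 22.7; e = 23.2 − 22.7 = 0.5
a=10: Ŷ = 2.7 + 2.5·10 = 27.7; e = 26.7 − 27.7 = -1
a=12: Ŷ = 2.7 + 2.5·12 = 32.7; e = 33.7 − 32.7 = 1
a=14: Ŷ = 2.7 + 2.5·14 = 37.7; e = 38.7 − 37.7 = 1
a=24: Ŷ = 2.7 + 2.5·24 = 62.7; e = 64.2 − 62.7 = 1.5
a=26: Ŷ = 2.7 + 2.5·26 = 67.7; e = 65.7 − 67.7 = -2

-1, 0.5, -1, 1, 1, 1.5, -2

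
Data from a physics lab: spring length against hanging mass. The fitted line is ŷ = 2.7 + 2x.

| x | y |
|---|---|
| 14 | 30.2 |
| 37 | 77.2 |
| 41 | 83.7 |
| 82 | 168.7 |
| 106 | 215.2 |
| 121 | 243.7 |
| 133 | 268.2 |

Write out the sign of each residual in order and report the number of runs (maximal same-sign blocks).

x=14: ŷ = 2.7 + 2·14 = 30.7; e = 30.2 − 30.7 = -0.5
x=37: ŷ = 2.7 + 2·37 = 76.7; e = 77.2 − 76.7 = 0.5
x=41: ŷ = 2.7 + 2·41 = 84.7; e = 83.7 − 84.7 = -1
x=82: ŷ = 2.7 + 2·82 = 166.7; e = 168.7 − 166.7 = 2
x=106: ŷ = 2.7 + 2·106 = 214.7; e = 215.2 − 214.7 = 0.5
x=121: ŷ = 2.7 + 2·121 = 244.7; e = 243.7 − 244.7 = -1
x=133: ŷ = 2.7 + 2·133 = 268.7; e = 268.2 − 268.7 = -0.5
Signs: − + − + + − −
Runs: −×1, +×1, −×1, +×2, −×2 → 5

5 runs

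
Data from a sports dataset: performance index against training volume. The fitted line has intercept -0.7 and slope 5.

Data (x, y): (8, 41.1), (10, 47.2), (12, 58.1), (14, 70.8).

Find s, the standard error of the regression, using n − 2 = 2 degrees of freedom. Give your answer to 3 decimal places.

x=8: ŷ = -0.7 + 5·8 = 39.3; e = 41.1 − 39.3 = 1.8
x=10: ŷ = -0.7 + 5·10 = 49.3; e = 47.2 − 49.3 = -2.1
x=12: ŷ = -0.7 + 5·12 = 59.3; e = 58.1 − 59.3 = -1.2
x=14: ŷ = -0.7 + 5·14 = 69.3; e = 70.8 − 69.3 = 1.5
SSE = 3.24 + 4.41 + 1.44 + 2.25 = 11.34
s = √(11.34/2) = √5.67 ≈ 2.381

s = 2.381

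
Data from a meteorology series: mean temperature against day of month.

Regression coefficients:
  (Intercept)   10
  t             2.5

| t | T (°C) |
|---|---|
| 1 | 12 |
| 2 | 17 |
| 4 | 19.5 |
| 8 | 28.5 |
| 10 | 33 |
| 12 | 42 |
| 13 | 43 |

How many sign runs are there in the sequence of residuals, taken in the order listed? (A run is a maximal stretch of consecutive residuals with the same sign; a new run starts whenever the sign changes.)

4 runs

t=1: T̂ = 10 + 2.5·1 = 12.5; e = 12 − 12.5 = -0.5
t=2: T̂ = 10 + 2.5·2 = 15; e = 17 − 15 = 2
t=4: T̂ = 10 + 2.5·4 = 20; e = 19.5 − 20 = -0.5
t=8: T̂ = 10 + 2.5·8 = 30; e = 28.5 − 30 = -1.5
t=10: T̂ = 10 + 2.5·10 = 35; e = 33 − 35 = -2
t=12: T̂ = 10 + 2.5·12 = 40; e = 42 − 40 = 2
t=13: T̂ = 10 + 2.5·13 = 42.5; e = 43 − 42.5 = 0.5
Signs: − + − − − + +
Runs: −×1, +×1, −×3, +×2 → 4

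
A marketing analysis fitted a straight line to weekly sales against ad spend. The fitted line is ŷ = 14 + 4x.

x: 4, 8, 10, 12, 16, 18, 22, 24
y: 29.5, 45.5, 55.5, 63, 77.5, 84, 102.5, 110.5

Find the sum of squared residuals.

x=4: ŷ = 14 + 4·4 = 30; e = 29.5 − 30 = -0.5
x=8: ŷ = 14 + 4·8 = 46; e = 45.5 − 46 = -0.5
x=10: ŷ = 14 + 4·10 = 54; e = 55.5 − 54 = 1.5
x=12: ŷ = 14 + 4·12 = 62; e = 63 − 62 = 1
x=16: ŷ = 14 + 4·16 = 78; e = 77.5 − 78 = -0.5
x=18: ŷ = 14 + 4·18 = 86; e = 84 − 86 = -2
x=22: ŷ = 14 + 4·22 = 102; e = 102.5 − 102 = 0.5
x=24: ŷ = 14 + 4·24 = 110; e = 110.5 − 110 = 0.5
SSE = 0.25 + 0.25 + 2.25 + 1 + 0.25 + 4 + 0.25 + 0.25 = 8.5

SSE = 8.5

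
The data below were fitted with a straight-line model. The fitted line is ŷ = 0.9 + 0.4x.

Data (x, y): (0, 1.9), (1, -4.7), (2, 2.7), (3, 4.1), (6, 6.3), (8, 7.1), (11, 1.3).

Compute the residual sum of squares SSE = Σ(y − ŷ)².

SSE = 76

x=0: ŷ = 0.9 + 0.4·0 = 0.9; e = 1.9 − 0.9 = 1
x=1: ŷ = 0.9 + 0.4·1 = 1.3; e = -4.7 − 1.3 = -6
x=2: ŷ = 0.9 + 0.4·2 = 1.7; e = 2.7 − 1.7 = 1
x=3: ŷ = 0.9 + 0.4·3 = 2.1; e = 4.1 − 2.1 = 2
x=6: ŷ = 0.9 + 0.4·6 = 3.3; e = 6.3 − 3.3 = 3
x=8: ŷ = 0.9 + 0.4·8 = 4.1; e = 7.1 − 4.1 = 3
x=11: ŷ = 0.9 + 0.4·11 = 5.3; e = 1.3 − 5.3 = -4
SSE = 1 + 36 + 1 + 4 + 9 + 9 + 16 = 76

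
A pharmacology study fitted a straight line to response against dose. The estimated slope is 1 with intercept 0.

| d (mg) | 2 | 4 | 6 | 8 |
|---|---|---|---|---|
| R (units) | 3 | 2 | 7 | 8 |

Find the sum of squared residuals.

d=2: ŷ = 2 = 2; e = 3 − 2 = 1
d=4: ŷ = 4 = 4; e = 2 − 4 = -2
d=6: ŷ = 6 = 6; e = 7 − 6 = 1
d=8: ŷ = 8 = 8; e = 8 − 8 = 0
SSE = 1 + 4 + 1 + 0 = 6

SSE = 6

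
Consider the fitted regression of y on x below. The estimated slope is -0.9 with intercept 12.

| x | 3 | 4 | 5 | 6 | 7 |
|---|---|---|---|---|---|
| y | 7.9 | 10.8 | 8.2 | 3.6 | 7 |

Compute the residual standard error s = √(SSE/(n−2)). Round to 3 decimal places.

x=3: ŷ = 12 − 0.9·3 = 9.3; r = 7.9 − 9.3 = -1.4
x=4: ŷ = 12 − 0.9·4 = 8.4; r = 10.8 − 8.4 = 2.4
x=5: ŷ = 12 − 0.9·5 = 7.5; r = 8.2 − 7.5 = 0.7
x=6: ŷ = 12 − 0.9·6 = 6.6; r = 3.6 − 6.6 = -3
x=7: ŷ = 12 − 0.9·7 = 5.7; r = 7 − 5.7 = 1.3
SSE = 1.96 + 5.76 + 0.49 + 9 + 1.69 = 18.9
s = √(18.9/3) = √6.3 ≈ 2.510

s = 2.510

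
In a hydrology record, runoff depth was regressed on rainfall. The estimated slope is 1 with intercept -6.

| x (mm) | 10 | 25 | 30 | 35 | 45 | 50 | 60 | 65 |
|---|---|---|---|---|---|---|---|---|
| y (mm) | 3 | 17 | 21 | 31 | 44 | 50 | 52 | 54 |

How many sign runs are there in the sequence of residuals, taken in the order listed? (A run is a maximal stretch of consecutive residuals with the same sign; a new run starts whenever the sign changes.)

3 runs

x=10: ŷ = -6 + 10 = 4; r = 3 − 4 = -1
x=25: ŷ = -6 + 25 = 19; r = 17 − 19 = -2
x=30: ŷ = -6 + 30 = 24; r = 21 − 24 = -3
x=35: ŷ = -6 + 35 = 29; r = 31 − 29 = 2
x=45: ŷ = -6 + 45 = 39; r = 44 − 39 = 5
x=50: ŷ = -6 + 50 = 44; r = 50 − 44 = 6
x=60: ŷ = -6 + 60 = 54; r = 52 − 54 = -2
x=65: ŷ = -6 + 65 = 59; r = 54 − 59 = -5
Signs: − − − + + + − −
Runs: −×3, +×3, −×2 → 3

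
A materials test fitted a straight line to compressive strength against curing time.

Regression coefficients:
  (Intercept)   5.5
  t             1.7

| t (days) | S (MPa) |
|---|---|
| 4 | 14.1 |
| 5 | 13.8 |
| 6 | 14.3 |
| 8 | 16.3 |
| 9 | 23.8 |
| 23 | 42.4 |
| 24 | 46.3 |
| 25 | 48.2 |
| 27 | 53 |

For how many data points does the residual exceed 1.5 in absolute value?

5

t=4: Ŝ = 5.5 + 1.7·4 = 12.3; r = 14.1 − 12.3 = 1.8
t=5: Ŝ = 5.5 + 1.7·5 = 14; r = 13.8 − 14 = -0.2
t=6: Ŝ = 5.5 + 1.7·6 = 15.7; r = 14.3 − 15.7 = -1.4
t=8: Ŝ = 5.5 + 1.7·8 = 19.1; r = 16.3 − 19.1 = -2.8
t=9: Ŝ = 5.5 + 1.7·9 = 20.8; r = 23.8 − 20.8 = 3
t=23: Ŝ = 5.5 + 1.7·23 = 44.6; r = 42.4 − 44.6 = -2.2
t=24: Ŝ = 5.5 + 1.7·24 = 46.3; r = 46.3 − 46.3 = 0
t=25: Ŝ = 5.5 + 1.7·25 = 48; r = 48.2 − 48 = 0.2
t=27: Ŝ = 5.5 + 1.7·27 = 51.4; r = 53 − 51.4 = 1.6
|r| > 1.5: t=4 (|r|=1.8), t=8 (|r|=2.8), t=9 (|r|=3), t=23 (|r|=2.2), t=27 (|r|=1.6) → 5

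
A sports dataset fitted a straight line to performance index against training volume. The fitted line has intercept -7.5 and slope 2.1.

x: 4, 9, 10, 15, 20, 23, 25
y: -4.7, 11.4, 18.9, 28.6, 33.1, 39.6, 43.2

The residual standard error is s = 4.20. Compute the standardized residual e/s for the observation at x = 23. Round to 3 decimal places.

-0.286

ŷ = -7.5 + 2.1·23 = 40.8
e = 39.6 − 40.8 = -1.2
e/s = -1.2 / 4.20 = -0.286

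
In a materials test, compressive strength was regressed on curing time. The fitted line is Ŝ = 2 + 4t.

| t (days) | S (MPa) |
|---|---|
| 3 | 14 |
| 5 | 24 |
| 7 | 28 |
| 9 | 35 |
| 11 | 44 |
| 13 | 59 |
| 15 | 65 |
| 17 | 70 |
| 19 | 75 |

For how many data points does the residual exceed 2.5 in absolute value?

t=3: Ŝ = 2 + 4·3 = 14; r = 14 − 14 = 0
t=5: Ŝ = 2 + 4·5 = 22; r = 24 − 22 = 2
t=7: Ŝ = 2 + 4·7 = 30; r = 28 − 30 = -2
t=9: Ŝ = 2 + 4·9 = 38; r = 35 − 38 = -3
t=11: Ŝ = 2 + 4·11 = 46; r = 44 − 46 = -2
t=13: Ŝ = 2 + 4·13 = 54; r = 59 − 54 = 5
t=15: Ŝ = 2 + 4·15 = 62; r = 65 − 62 = 3
t=17: Ŝ = 2 + 4·17 = 70; r = 70 − 70 = 0
t=19: Ŝ = 2 + 4·19 = 78; r = 75 − 78 = -3
|r| > 2.5: t=9 (|r|=3), t=13 (|r|=5), t=15 (|r|=3), t=19 (|r|=3) → 4

4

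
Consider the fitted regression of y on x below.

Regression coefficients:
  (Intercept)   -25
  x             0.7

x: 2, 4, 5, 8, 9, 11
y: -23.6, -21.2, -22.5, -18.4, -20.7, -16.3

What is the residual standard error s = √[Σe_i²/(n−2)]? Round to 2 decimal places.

x=2: ŷ = -25 + 0.7·2 = -23.6; e = -23.6 − (-23.6) = 0
x=4: ŷ = -25 + 0.7·4 = -22.2; e = -21.2 − (-22.2) = 1
x=5: ŷ = -25 + 0.7·5 = -21.5; e = -22.5 − (-21.5) = -1
x=8: ŷ = -25 + 0.7·8 = -19.4; e = -18.4 − (-19.4) = 1
x=9: ŷ = -25 + 0.7·9 = -18.7; e = -20.7 − (-18.7) = -2
x=11: ŷ = -25 + 0.7·11 = -17.3; e = -16.3 − (-17.3) = 1
SSE = 0 + 1 + 1 + 1 + 4 + 1 = 8
s = √(8/4) = √2 ≈ 1.41

s = 1.41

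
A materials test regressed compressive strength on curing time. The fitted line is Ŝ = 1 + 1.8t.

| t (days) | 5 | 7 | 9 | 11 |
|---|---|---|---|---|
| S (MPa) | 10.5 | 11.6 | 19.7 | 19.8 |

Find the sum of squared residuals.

SSE = 11.5

t=5: Ŝ = 1 + 1.8·5 = 10; r = 10.5 − 10 = 0.5
t=7: Ŝ = 1 + 1.8·7 = 13.6; r = 11.6 − 13.6 = -2
t=9: Ŝ = 1 + 1.8·9 = 17.2; r = 19.7 − 17.2 = 2.5
t=11: Ŝ = 1 + 1.8·11 = 20.8; r = 19.8 − 20.8 = -1
SSE = 0.25 + 4 + 6.25 + 1 = 11.5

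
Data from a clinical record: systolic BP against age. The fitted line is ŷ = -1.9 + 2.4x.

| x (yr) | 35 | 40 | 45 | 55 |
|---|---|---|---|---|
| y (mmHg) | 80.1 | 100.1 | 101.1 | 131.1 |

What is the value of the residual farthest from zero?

x=35: ŷ = -1.9 + 2.4·35 = 82.1; r = 80.1 − 82.1 = -2
x=40: ŷ = -1.9 + 2.4·40 = 94.1; r = 100.1 − 94.1 = 6
x=45: ŷ = -1.9 + 2.4·45 = 106.1; r = 101.1 − 106.1 = -5
x=55: ŷ = -1.9 + 2.4·55 = 130.1; r = 131.1 − 130.1 = 1
Largest |r| is 6 at x = 40, residual 6.

r = 6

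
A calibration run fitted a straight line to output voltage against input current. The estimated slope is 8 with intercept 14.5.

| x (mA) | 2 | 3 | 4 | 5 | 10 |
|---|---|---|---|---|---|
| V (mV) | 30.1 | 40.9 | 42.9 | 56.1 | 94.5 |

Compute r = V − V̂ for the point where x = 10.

V̂ = 14.5 + 8·10 = 94.5
r = 94.5 − 94.5 = 0

r = 0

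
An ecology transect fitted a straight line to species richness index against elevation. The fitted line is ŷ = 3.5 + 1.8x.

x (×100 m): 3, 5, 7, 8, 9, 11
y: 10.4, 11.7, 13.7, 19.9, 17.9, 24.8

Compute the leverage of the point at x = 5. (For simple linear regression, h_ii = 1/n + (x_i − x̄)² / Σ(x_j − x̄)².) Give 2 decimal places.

h = 0.28

x̄ = (3 + 5 + 7 + 8 + 9 + 11)/6 = 7.16667
Σ(x − x̄)² = 17.3611 + 4.69444 + 0.0277778 + 0.694444 + 3.36111 + 14.6944 = 40.8333
h = 1/6 + (-2.16667)²/40.8333 = 0.166667 + 0.114966 = 0.28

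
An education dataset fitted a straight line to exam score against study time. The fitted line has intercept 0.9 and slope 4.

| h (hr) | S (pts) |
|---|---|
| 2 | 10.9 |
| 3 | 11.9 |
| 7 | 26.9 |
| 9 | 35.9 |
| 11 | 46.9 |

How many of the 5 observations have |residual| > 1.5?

h=2: Ŝ = 0.9 + 4·2 = 8.9; r = 10.9 − 8.9 = 2
h=3: Ŝ = 0.9 + 4·3 = 12.9; r = 11.9 − 12.9 = -1
h=7: Ŝ = 0.9 + 4·7 = 28.9; r = 26.9 − 28.9 = -2
h=9: Ŝ = 0.9 + 4·9 = 36.9; r = 35.9 − 36.9 = -1
h=11: Ŝ = 0.9 + 4·11 = 44.9; r = 46.9 − 44.9 = 2
|r| > 1.5: h=2 (|r|=2), h=7 (|r|=2), h=11 (|r|=2) → 3

3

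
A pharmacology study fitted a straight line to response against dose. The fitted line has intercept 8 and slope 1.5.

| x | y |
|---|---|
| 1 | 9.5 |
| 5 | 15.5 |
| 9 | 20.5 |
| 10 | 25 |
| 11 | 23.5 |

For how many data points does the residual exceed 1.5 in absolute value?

1

x=1: ŷ = 8 + 1.5·1 = 9.5; r = 9.5 − 9.5 = 0
x=5: ŷ = 8 + 1.5·5 = 15.5; r = 15.5 − 15.5 = 0
x=9: ŷ = 8 + 1.5·9 = 21.5; r = 20.5 − 21.5 = -1
x=10: ŷ = 8 + 1.5·10 = 23; r = 25 − 23 = 2
x=11: ŷ = 8 + 1.5·11 = 24.5; r = 23.5 − 24.5 = -1
|r| > 1.5: x=10 (|r|=2) → 1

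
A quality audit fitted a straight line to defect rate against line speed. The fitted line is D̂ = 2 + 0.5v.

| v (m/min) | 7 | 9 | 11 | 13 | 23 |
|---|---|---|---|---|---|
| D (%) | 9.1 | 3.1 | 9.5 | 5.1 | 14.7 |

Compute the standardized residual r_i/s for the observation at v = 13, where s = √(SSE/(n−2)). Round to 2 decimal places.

-0.91

v=7: D̂ = 2 + 0.5·7 = 5.5; r = 9.1 − 5.5 = 3.6
v=9: D̂ = 2 + 0.5·9 = 6.5; r = 3.1 − 6.5 = -3.4
v=11: D̂ = 2 + 0.5·11 = 7.5; r = 9.5 − 7.5 = 2
v=13: D̂ = 2 + 0.5·13 = 8.5; r = 5.1 − 8.5 = -3.4
v=23: D̂ = 2 + 0.5·23 = 13.5; r = 14.7 − 13.5 = 1.2
SSE = 12.96 + 11.56 + 4 + 11.56 + 1.44 = 41.52
s = √(41.52/3) = 3.72022
r/s = -3.4 / 3.72022 = -0.91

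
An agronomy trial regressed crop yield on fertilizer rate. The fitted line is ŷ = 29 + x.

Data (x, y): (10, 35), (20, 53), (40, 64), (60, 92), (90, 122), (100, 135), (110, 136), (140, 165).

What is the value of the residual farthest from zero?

r = 6

x=10: ŷ = 29 + 10 = 39; r = 35 − 39 = -4
x=20: ŷ = 29 + 20 = 49; r = 53 − 49 = 4
x=40: ŷ = 29 + 40 = 69; r = 64 − 69 = -5
x=60: ŷ = 29 + 60 = 89; r = 92 − 89 = 3
x=90: ŷ = 29 + 90 = 119; r = 122 − 119 = 3
x=100: ŷ = 29 + 100 = 129; r = 135 − 129 = 6
x=110: ŷ = 29 + 110 = 139; r = 136 − 139 = -3
x=140: ŷ = 29 + 140 = 169; r = 165 − 169 = -4
Largest |r| is 6 at x = 100, residual 6.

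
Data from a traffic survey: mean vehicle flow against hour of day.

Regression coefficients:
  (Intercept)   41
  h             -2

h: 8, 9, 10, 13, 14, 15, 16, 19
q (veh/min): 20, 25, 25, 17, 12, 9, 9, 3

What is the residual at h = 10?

ŷ = 41 − 2·10 = 21
e = 25 − 21 = 4

e = 4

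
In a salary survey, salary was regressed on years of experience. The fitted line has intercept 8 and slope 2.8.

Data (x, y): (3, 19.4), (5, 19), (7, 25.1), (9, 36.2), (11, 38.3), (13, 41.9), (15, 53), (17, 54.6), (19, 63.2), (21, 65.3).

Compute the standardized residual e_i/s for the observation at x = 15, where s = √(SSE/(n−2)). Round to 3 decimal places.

x=3: ŷ = 8 + 2.8·3 = 16.4; e = 19.4 − 16.4 = 3
x=5: ŷ = 8 + 2.8·5 = 22; e = 19 − 22 = -3
x=7: ŷ = 8 + 2.8·7 = 27.6; e = 25.1 − 27.6 = -2.5
x=9: ŷ = 8 + 2.8·9 = 33.2; e = 36.2 − 33.2 = 3
x=11: ŷ = 8 + 2.8·11 = 38.8; e = 38.3 − 38.8 = -0.5
x=13: ŷ = 8 + 2.8·13 = 44.4; e = 41.9 − 44.4 = -2.5
x=15: ŷ = 8 + 2.8·15 = 50; e = 53 − 50 = 3
x=17: ŷ = 8 + 2.8·17 = 55.6; e = 54.6 − 55.6 = -1
x=19: ŷ = 8 + 2.8·19 = 61.2; e = 63.2 − 61.2 = 2
x=21: ŷ = 8 + 2.8·21 = 66.8; e = 65.3 − 66.8 = -1.5
SSE = 9 + 9 + 6.25 + 9 + 0.25 + 6.25 + 9 + 1 + 4 + 2.25 = 56
s = √(56/8) = 2.64575
e/s = 3 / 2.64575 = 1.134

1.134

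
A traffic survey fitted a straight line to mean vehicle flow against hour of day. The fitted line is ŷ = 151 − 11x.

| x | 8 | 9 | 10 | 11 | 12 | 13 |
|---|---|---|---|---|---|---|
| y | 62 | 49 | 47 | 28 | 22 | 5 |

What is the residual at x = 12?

e = 3

ŷ = 151 − 11·12 = 19
e = 22 − 19 = 3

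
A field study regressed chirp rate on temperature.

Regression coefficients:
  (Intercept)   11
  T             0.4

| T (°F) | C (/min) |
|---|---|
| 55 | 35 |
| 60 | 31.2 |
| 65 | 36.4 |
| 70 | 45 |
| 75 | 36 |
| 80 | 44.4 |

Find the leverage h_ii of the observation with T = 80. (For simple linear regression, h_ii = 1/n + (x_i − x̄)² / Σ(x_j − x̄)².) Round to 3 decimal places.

T̄ = (55 + 60 + 65 + 70 + 75 + 80)/6 = 67.5
Σ(T − T̄)² = 156.25 + 56.25 + 6.25 + 6.25 + 56.25 + 156.25 = 437.5
h = 1/6 + (12.5)²/437.5 = 0.166667 + 0.357143 = 0.524

h = 0.524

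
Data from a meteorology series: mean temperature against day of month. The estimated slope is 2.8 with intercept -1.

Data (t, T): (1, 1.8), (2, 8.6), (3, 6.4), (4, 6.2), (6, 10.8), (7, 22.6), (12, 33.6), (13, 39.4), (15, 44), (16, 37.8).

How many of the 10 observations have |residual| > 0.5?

t=1: T̂ = -1 + 2.8·1 = 1.8; r = 1.8 − 1.8 = 0
t=2: T̂ = -1 + 2.8·2 = 4.6; r = 8.6 − 4.6 = 4
t=3: T̂ = -1 + 2.8·3 = 7.4; r = 6.4 − 7.4 = -1
t=4: T̂ = -1 + 2.8·4 = 10.2; r = 6.2 − 10.2 = -4
t=6: T̂ = -1 + 2.8·6 = 15.8; r = 10.8 − 15.8 = -5
t=7: T̂ = -1 + 2.8·7 = 18.6; r = 22.6 − 18.6 = 4
t=12: T̂ = -1 + 2.8·12 = 32.6; r = 33.6 − 32.6 = 1
t=13: T̂ = -1 + 2.8·13 = 35.4; r = 39.4 − 35.4 = 4
t=15: T̂ = -1 + 2.8·15 = 41; r = 44 − 41 = 3
t=16: T̂ = -1 + 2.8·16 = 43.8; r = 37.8 − 43.8 = -6
|r| > 0.5: t=2 (|r|=4), t=3 (|r|=1), t=4 (|r|=4), t=6 (|r|=5), t=7 (|r|=4), t=12 (|r|=1), t=13 (|r|=4), t=15 (|r|=3), t=16 (|r|=6) → 9

9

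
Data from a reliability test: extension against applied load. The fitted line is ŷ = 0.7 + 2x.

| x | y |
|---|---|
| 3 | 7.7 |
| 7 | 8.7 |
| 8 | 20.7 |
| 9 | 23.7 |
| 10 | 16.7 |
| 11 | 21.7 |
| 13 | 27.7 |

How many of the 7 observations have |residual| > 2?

x=3: ŷ = 0.7 + 2·3 = 6.7; e = 7.7 − 6.7 = 1
x=7: ŷ = 0.7 + 2·7 = 14.7; e = 8.7 − 14.7 = -6
x=8: ŷ = 0.7 + 2·8 = 16.7; e = 20.7 − 16.7 = 4
x=9: ŷ = 0.7 + 2·9 = 18.7; e = 23.7 − 18.7 = 5
x=10: ŷ = 0.7 + 2·10 = 20.7; e = 16.7 − 20.7 = -4
x=11: ŷ = 0.7 + 2·11 = 22.7; e = 21.7 − 22.7 = -1
x=13: ŷ = 0.7 + 2·13 = 26.7; e = 27.7 − 26.7 = 1
|e| > 2: x=7 (|e|=6), x=8 (|e|=4), x=9 (|e|=5), x=10 (|e|=4) → 4

4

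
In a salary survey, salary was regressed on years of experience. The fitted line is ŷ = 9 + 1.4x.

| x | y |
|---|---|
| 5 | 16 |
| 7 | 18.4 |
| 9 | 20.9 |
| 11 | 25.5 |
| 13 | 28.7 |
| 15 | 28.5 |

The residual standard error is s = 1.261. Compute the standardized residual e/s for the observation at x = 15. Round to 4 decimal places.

ŷ = 9 + 1.4·15 = 30
e = 28.5 − 30 = -1.5
e/s = -1.5 / 1.261 = -1.1895

-1.1895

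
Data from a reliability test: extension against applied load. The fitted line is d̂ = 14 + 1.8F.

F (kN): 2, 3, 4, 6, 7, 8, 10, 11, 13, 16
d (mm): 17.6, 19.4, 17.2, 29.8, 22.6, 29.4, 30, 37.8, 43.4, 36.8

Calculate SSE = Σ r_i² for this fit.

SSE = 150

F=2: d̂ = 14 + 1.8·2 = 17.6; r = 17.6 − 17.6 = 0
F=3: d̂ = 14 + 1.8·3 = 19.4; r = 19.4 − 19.4 = 0
F=4: d̂ = 14 + 1.8·4 = 21.2; r = 17.2 − 21.2 = -4
F=6: d̂ = 14 + 1.8·6 = 24.8; r = 29.8 − 24.8 = 5
F=7: d̂ = 14 + 1.8·7 = 26.6; r = 22.6 − 26.6 = -4
F=8: d̂ = 14 + 1.8·8 = 28.4; r = 29.4 − 28.4 = 1
F=10: d̂ = 14 + 1.8·10 = 32; r = 30 − 32 = -2
F=11: d̂ = 14 + 1.8·11 = 33.8; r = 37.8 − 33.8 = 4
F=13: d̂ = 14 + 1.8·13 = 37.4; r = 43.4 − 37.4 = 6
F=16: d̂ = 14 + 1.8·16 = 42.8; r = 36.8 − 42.8 = -6
SSE = 0 + 0 + 16 + 25 + 16 + 1 + 4 + 16 + 36 + 36 = 150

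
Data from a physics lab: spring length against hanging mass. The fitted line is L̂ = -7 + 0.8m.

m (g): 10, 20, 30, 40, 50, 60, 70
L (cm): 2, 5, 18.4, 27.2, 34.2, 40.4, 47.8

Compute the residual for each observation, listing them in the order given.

1, -4, 1.4, 2.2, 1.2, -0.6, -1.2

m=10: L̂ = -7 + 0.8·10 = 1; e = 2 − 1 = 1
m=20: L̂ = -7 + 0.8·20 = 9; e = 5 − 9 = -4
m=30: L̂ = -7 + 0.8·30 = 17; e = 18.4 − 17 = 1.4
m=40: L̂ = -7 + 0.8·40 = 25; e = 27.2 − 25 = 2.2
m=50: L̂ = -7 + 0.8·50 = 33; e = 34.2 − 33 = 1.2
m=60: L̂ = -7 + 0.8·60 = 41; e = 40.4 − 41 = -0.6
m=70: L̂ = -7 + 0.8·70 = 49; e = 47.8 − 49 = -1.2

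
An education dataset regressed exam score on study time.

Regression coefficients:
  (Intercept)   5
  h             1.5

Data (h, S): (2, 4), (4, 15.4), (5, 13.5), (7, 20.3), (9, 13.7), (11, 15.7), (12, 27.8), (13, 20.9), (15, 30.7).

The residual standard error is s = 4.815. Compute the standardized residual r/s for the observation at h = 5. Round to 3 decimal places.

0.208

ŷ = 5 + 1.5·5 = 12.5
r = 13.5 − 12.5 = 1
r/s = 1 / 4.815 = 0.208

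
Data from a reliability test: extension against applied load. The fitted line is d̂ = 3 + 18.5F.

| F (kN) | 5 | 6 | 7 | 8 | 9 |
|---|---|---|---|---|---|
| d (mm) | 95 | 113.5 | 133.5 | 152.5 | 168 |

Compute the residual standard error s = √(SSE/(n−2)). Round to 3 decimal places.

F=5: d̂ = 3 + 18.5·5 = 95.5; e = 95 − 95.5 = -0.5
F=6: d̂ = 3 + 18.5·6 = 114; e = 113.5 − 114 = -0.5
F=7: d̂ = 3 + 18.5·7 = 132.5; e = 133.5 − 132.5 = 1
F=8: d̂ = 3 + 18.5·8 = 151; e = 152.5 − 151 = 1.5
F=9: d̂ = 3 + 18.5·9 = 169.5; e = 168 − 169.5 = -1.5
SSE = 0.25 + 0.25 + 1 + 2.25 + 2.25 = 6
s = √(6/3) = √2 ≈ 1.414

s = 1.414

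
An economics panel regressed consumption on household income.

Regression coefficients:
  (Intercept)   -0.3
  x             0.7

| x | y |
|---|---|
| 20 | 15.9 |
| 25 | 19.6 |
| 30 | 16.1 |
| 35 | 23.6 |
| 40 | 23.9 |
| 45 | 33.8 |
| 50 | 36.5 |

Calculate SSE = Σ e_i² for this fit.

SSE = 56.56

x=20: ŷ = -0.3 + 0.7·20 = 13.7; e = 15.9 − 13.7 = 2.2
x=25: ŷ = -0.3 + 0.7·25 = 17.2; e = 19.6 − 17.2 = 2.4
x=30: ŷ = -0.3 + 0.7·30 = 20.7; e = 16.1 − 20.7 = -4.6
x=35: ŷ = -0.3 + 0.7·35 = 24.2; e = 23.6 − 24.2 = -0.6
x=40: ŷ = -0.3 + 0.7·40 = 27.7; e = 23.9 − 27.7 = -3.8
x=45: ŷ = -0.3 + 0.7·45 = 31.2; e = 33.8 − 31.2 = 2.6
x=50: ŷ = -0.3 + 0.7·50 = 34.7; e = 36.5 − 34.7 = 1.8
SSE = 4.84 + 5.76 + 21.16 + 0.36 + 14.44 + 6.76 + 3.24 = 56.56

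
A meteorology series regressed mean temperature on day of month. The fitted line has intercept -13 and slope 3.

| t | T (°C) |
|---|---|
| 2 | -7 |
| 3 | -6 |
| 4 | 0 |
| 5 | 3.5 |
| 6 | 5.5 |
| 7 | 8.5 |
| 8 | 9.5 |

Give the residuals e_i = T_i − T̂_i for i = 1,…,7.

0, -2, 1, 1.5, 0.5, 0.5, -1.5

t=2: T̂ = -13 + 3·2 = -7; e = -7 − (-7) = 0
t=3: T̂ = -13 + 3·3 = -4; e = -6 − (-4) = -2
t=4: T̂ = -13 + 3·4 = -1; e = 0 − (-1) = 1
t=5: T̂ = -13 + 3·5 = 2; e = 3.5 − 2 = 1.5
t=6: T̂ = -13 + 3·6 = 5; e = 5.5 − 5 = 0.5
t=7: T̂ = -13 + 3·7 = 8; e = 8.5 − 8 = 0.5
t=8: T̂ = -13 + 3·8 = 11; e = 9.5 − 11 = -1.5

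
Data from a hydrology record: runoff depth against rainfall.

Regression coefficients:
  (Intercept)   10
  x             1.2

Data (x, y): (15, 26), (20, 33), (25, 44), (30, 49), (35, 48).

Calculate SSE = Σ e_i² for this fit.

SSE = 46

x=15: ŷ = 10 + 1.2·15 = 28; e = 26 − 28 = -2
x=20: ŷ = 10 + 1.2·20 = 34; e = 33 − 34 = -1
x=25: ŷ = 10 + 1.2·25 = 40; e = 44 − 40 = 4
x=30: ŷ = 10 + 1.2·30 = 46; e = 49 − 46 = 3
x=35: ŷ = 10 + 1.2·35 = 52; e = 48 − 52 = -4
SSE = 4 + 1 + 16 + 9 + 16 = 46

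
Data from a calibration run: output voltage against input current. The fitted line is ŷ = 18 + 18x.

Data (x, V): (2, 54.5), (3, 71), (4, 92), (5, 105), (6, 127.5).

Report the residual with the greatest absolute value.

e = -3

x=2: ŷ = 18 + 18·2 = 54; e = 54.5 − 54 = 0.5
x=3: ŷ = 18 + 18·3 = 72; e = 71 − 72 = -1
x=4: ŷ = 18 + 18·4 = 90; e = 92 − 90 = 2
x=5: ŷ = 18 + 18·5 = 108; e = 105 − 108 = -3
x=6: ŷ = 18 + 18·6 = 126; e = 127.5 − 126 = 1.5
Largest |e| is 3 at x = 5, residual -3.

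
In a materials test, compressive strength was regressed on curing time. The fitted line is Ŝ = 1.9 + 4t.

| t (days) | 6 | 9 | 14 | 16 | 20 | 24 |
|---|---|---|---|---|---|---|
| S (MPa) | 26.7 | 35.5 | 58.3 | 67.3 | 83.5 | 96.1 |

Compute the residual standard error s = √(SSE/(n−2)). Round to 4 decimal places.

s = 1.8921

t=6: Ŝ = 1.9 + 4·6 = 25.9; r = 26.7 − 25.9 = 0.8
t=9: Ŝ = 1.9 + 4·9 = 37.9; r = 35.5 − 37.9 = -2.4
t=14: Ŝ = 1.9 + 4·14 = 57.9; r = 58.3 − 57.9 = 0.4
t=16: Ŝ = 1.9 + 4·16 = 65.9; r = 67.3 − 65.9 = 1.4
t=20: Ŝ = 1.9 + 4·20 = 81.9; r = 83.5 − 81.9 = 1.6
t=24: Ŝ = 1.9 + 4·24 = 97.9; r = 96.1 − 97.9 = -1.8
SSE = 0.64 + 5.76 + 0.16 + 1.96 + 2.56 + 3.24 = 14.32
s = √(14.32/4) = √3.58 ≈ 1.8921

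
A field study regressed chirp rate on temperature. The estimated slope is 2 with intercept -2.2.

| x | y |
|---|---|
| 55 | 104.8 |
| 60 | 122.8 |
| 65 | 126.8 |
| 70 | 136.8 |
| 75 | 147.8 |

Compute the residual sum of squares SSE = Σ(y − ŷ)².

x=55: ŷ = -2.2 + 2·55 = 107.8; e = 104.8 − 107.8 = -3
x=60: ŷ = -2.2 + 2·60 = 117.8; e = 122.8 − 117.8 = 5
x=65: ŷ = -2.2 + 2·65 = 127.8; e = 126.8 − 127.8 = -1
x=70: ŷ = -2.2 + 2·70 = 137.8; e = 136.8 − 137.8 = -1
x=75: ŷ = -2.2 + 2·75 = 147.8; e = 147.8 − 147.8 = 0
SSE = 9 + 25 + 1 + 1 + 0 = 36

SSE = 36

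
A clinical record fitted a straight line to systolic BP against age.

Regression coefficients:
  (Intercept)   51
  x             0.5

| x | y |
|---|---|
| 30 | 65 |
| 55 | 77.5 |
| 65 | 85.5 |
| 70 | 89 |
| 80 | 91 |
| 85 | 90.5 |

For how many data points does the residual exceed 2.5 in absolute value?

2

x=30: ŷ = 51 + 0.5·30 = 66; e = 65 − 66 = -1
x=55: ŷ = 51 + 0.5·55 = 78.5; e = 77.5 − 78.5 = -1
x=65: ŷ = 51 + 0.5·65 = 83.5; e = 85.5 − 83.5 = 2
x=70: ŷ = 51 + 0.5·70 = 86; e = 89 − 86 = 3
x=80: ŷ = 51 + 0.5·80 = 91; e = 91 − 91 = 0
x=85: ŷ = 51 + 0.5·85 = 93.5; e = 90.5 − 93.5 = -3
|e| > 2.5: x=70 (|e|=3), x=85 (|e|=3) → 2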